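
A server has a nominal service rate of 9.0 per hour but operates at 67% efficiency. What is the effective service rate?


Effective rate = mu * efficiency = 9.0 * 0.67 = 6.03 per hour

6.03 per hour


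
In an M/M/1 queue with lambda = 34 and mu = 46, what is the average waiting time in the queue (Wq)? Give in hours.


rho = 34/46; Wq = rho/(mu - lambda) = 0.0616 hours

0.0616 hours


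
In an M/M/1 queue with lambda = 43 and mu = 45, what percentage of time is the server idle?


Idle fraction = (1 - rho) * 100 = (1 - 43/45) * 100 = 4.4%

4.4%


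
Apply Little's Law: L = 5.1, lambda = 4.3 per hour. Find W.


W = L / lambda = 5.1 / 4.3 = 1.186 hours

1.186 hours


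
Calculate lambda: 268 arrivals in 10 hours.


lambda = total arrivals / time = 268 / 10 = 26.8 per hour

26.8 per hour


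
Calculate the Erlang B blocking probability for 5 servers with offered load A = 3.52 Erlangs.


B(N,A) = (A^N/N!) / sum(A^k/k!, k=0..N) with N=5, A=3.52 = 0.1559

0.1559


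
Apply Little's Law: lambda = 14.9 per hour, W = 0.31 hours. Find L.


L = lambda * W = 14.9 * 0.31 = 4.62

4.62


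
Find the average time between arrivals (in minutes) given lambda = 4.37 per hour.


Mean interarrival time = 60/lambda = 60/4.37 = 13.73 minutes

13.73 minutes


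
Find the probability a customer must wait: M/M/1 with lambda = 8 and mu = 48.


P(wait) = rho = lambda/mu = 8/48 = 0.1667

0.1667


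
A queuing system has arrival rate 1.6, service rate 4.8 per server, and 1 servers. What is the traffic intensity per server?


rho = lambda / (c * mu) = 1.6 / (1 * 4.8) = 0.3333

0.3333


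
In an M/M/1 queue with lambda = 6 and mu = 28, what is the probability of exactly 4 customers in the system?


rho = 6/28; P(n) = (1-rho)*rho^n = (1-6/28)*(6/28)^4 = 0.0017

0.0017


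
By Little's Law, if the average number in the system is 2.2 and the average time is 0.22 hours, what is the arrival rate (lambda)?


lambda = L / W = 2.2 / 0.22 = 10.0 per hour

10.0 per hour


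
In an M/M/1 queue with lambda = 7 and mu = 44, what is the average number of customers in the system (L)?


rho = 7/44; L = rho/(1-rho) = 0.19

0.19


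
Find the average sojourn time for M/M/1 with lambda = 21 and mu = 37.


W = 1/(mu - lambda) = 1/(37 - 21) = 0.0625 hours

0.0625 hours


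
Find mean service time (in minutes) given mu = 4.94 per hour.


Mean service time = 60/mu = 60/4.94 = 12.15 minutes

12.15 minutes


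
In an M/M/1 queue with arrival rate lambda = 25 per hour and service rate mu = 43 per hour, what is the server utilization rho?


rho = lambda/mu = 25/43 = 0.5814

0.5814


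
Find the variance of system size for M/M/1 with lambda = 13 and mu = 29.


rho = 13/29; Var(N) = rho/(1-rho)^2 = 1.47

1.47


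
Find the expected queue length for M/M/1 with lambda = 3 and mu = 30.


rho = 3/30; Lq = rho^2/(1-rho) = 0.01

0.01


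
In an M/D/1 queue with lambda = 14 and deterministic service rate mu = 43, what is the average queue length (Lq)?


M/D/1: Lq = rho^2 / (2*(1-rho)) where rho = 14/43; Lq = 0.08

0.08


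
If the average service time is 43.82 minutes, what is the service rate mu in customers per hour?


mu = 60 / avg_service_time = 60 / 43.82 = 1.37 per hour

1.37 per hour


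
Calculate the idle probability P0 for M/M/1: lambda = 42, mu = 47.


P0 = 1 - rho = 1 - 42/47 = 0.1064

0.1064


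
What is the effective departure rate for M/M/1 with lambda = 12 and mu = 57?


For a stable queue (lambda < mu), throughput = lambda = 12 per hour

12 per hour


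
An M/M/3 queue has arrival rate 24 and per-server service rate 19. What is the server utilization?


rho = lambda/(c*mu) = 24/(3*19) = 0.4211

0.4211


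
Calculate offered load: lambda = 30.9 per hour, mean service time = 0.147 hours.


Offered load a = lambda * E[S] = 30.9 * 0.147 = 4.54 Erlangs

4.54 Erlangs


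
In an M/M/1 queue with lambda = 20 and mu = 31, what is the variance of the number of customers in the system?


rho = 20/31; Var(N) = rho/(1-rho)^2 = 5.12

5.12


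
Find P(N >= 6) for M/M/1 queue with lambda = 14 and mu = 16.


P(N >= 6) = rho^6 = (14/16)^6 = 0.4488

0.4488


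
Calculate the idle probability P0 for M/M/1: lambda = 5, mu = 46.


P0 = 1 - rho = 1 - 5/46 = 0.8913

0.8913


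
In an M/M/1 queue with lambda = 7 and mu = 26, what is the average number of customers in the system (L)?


rho = 7/26; L = rho/(1-rho) = 0.37

0.37


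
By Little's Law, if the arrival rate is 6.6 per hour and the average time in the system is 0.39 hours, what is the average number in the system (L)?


L = lambda * W = 6.6 * 0.39 = 2.57

2.57


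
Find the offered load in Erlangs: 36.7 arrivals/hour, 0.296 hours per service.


Offered load a = lambda * E[S] = 36.7 * 0.296 = 10.86 Erlangs

10.86 Erlangs


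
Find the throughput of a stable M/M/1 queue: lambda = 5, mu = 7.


For a stable queue (lambda < mu), throughput = lambda = 5 per hour

5 per hour


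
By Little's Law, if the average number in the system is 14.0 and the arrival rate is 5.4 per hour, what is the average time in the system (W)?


W = L / lambda = 14.0 / 5.4 = 2.5926 hours

2.5926 hours


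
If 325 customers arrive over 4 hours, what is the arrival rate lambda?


lambda = total arrivals / time = 325 / 4 = 81.25 per hour

81.25 per hour


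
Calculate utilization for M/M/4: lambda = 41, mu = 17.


rho = lambda/(c*mu) = 41/(4*17) = 0.6029

0.6029


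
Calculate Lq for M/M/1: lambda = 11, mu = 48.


rho = 11/48; Lq = rho^2/(1-rho) = 0.07

0.07


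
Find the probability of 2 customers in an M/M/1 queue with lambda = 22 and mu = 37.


rho = 22/37; P(n) = (1-rho)*rho^n = (1-22/37)*(22/37)^2 = 0.1433

0.1433


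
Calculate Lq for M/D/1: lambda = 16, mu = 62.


M/D/1: Lq = rho^2 / (2*(1-rho)) where rho = 16/62; Lq = 0.04

0.04


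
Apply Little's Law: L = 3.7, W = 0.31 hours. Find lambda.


lambda = L / W = 3.7 / 0.31 = 11.94 per hour

11.94 per hour


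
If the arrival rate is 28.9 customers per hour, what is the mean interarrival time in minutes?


Mean interarrival time = 60/lambda = 60/28.9 = 2.08 minutes

2.08 minutes


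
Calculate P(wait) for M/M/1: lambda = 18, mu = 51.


P(wait) = rho = lambda/mu = 18/51 = 0.3529

0.3529


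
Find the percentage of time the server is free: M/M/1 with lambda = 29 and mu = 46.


Idle fraction = (1 - rho) * 100 = (1 - 29/46) * 100 = 37.0%

37.0%


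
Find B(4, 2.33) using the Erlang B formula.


B(N,A) = (A^N/N!) / sum(A^k/k!, k=0..N) with N=4, A=2.33 = 0.1309

0.1309


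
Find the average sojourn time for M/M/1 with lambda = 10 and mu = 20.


W = 1/(mu - lambda) = 1/(20 - 10) = 0.1 hours

0.1 hours


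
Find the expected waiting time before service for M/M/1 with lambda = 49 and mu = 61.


rho = 49/61; Wq = rho/(mu - lambda) = 0.0669 hours

0.0669 hours


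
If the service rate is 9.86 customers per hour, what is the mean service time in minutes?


Mean service time = 60/mu = 60/9.86 = 6.09 minutes

6.09 minutes


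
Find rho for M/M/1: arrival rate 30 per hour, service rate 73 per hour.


rho = lambda/mu = 30/73 = 0.411

0.411


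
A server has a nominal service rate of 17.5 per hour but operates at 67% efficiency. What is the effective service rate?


Effective rate = mu * efficiency = 17.5 * 0.67 = 11.73 per hour

11.73 per hour


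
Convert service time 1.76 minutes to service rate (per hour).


mu = 60 / avg_service_time = 60 / 1.76 = 34.09 per hour

34.09 per hour


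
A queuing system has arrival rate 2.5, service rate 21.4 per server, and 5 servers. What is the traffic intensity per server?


rho = lambda / (c * mu) = 2.5 / (5 * 21.4) = 0.0234

0.0234


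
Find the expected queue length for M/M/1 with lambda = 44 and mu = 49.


rho = 44/49; Lq = rho^2/(1-rho) = 7.9

7.9


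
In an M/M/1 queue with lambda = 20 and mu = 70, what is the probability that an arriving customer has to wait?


P(wait) = rho = lambda/mu = 20/70 = 0.2857

0.2857


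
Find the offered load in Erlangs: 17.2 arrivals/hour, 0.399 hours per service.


Offered load a = lambda * E[S] = 17.2 * 0.399 = 6.86 Erlangs

6.86 Erlangs


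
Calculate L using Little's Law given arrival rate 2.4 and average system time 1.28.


L = lambda * W = 2.4 * 1.28 = 3.07

3.07


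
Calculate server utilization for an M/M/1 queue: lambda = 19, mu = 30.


rho = lambda/mu = 19/30 = 0.6333

0.6333


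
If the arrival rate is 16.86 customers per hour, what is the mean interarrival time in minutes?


Mean interarrival time = 60/lambda = 60/16.86 = 3.56 minutes

3.56 minutes


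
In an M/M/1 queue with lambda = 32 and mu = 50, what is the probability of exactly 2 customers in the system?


rho = 32/50; P(n) = (1-rho)*rho^n = (1-32/50)*(32/50)^2 = 0.1475

0.1475


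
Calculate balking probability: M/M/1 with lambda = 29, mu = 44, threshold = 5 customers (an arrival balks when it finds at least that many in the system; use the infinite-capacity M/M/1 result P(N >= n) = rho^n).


P(N >= 5) = rho^5 = (29/44)^5 = 0.1244

0.1244


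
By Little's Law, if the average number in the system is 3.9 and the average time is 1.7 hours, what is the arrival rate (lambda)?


lambda = L / W = 3.9 / 1.7 = 2.29 per hour

2.29 per hour


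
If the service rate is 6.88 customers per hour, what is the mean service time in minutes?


Mean service time = 60/mu = 60/6.88 = 8.72 minutes

8.72 minutes


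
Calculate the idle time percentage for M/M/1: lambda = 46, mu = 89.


Idle fraction = (1 - rho) * 100 = (1 - 46/89) * 100 = 48.3%

48.3%


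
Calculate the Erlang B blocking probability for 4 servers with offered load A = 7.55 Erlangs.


B(N,A) = (A^N/N!) / sum(A^k/k!, k=0..N) with N=4, A=7.55 = 0.5545

0.5545


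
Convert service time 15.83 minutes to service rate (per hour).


mu = 60 / avg_service_time = 60 / 15.83 = 3.79 per hour

3.79 per hour


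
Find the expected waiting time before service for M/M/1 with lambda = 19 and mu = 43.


rho = 19/43; Wq = rho/(mu - lambda) = 0.0184 hours

0.0184 hours


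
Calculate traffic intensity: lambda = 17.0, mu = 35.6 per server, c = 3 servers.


rho = lambda / (c * mu) = 17.0 / (3 * 35.6) = 0.1592

0.1592


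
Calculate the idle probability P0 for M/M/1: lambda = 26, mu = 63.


P0 = 1 - rho = 1 - 26/63 = 0.5873

0.5873


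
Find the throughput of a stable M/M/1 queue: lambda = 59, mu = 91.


For a stable queue (lambda < mu), throughput = lambda = 59 per hour

59 per hour


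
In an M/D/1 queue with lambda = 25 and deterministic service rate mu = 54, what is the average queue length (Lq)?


M/D/1: Lq = rho^2 / (2*(1-rho)) where rho = 25/54; Lq = 0.2

0.2


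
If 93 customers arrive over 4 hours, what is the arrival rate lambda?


lambda = total arrivals / time = 93 / 4 = 23.25 per hour

23.25 per hour


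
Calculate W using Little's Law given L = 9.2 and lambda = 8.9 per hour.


W = L / lambda = 9.2 / 8.9 = 1.0337 hours

1.0337 hours


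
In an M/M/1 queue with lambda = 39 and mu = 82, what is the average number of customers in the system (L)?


rho = 39/82; L = rho/(1-rho) = 0.91

0.91


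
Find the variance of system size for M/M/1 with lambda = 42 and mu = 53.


rho = 42/53; Var(N) = rho/(1-rho)^2 = 18.4

18.4


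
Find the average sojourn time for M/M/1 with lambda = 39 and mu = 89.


W = 1/(mu - lambda) = 1/(89 - 39) = 0.02 hours

0.02 hours


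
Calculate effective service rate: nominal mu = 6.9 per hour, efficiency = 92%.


Effective rate = mu * efficiency = 6.9 * 0.92 = 6.35 per hour

6.35 per hour


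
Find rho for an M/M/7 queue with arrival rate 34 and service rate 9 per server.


rho = lambda/(c*mu) = 34/(7*9) = 0.5397

0.5397


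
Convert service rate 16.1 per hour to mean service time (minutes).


Mean service time = 60/mu = 60/16.1 = 3.73 minutes

3.73 minutes


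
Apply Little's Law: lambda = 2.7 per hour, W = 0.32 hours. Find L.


L = lambda * W = 2.7 * 0.32 = 0.86

0.86


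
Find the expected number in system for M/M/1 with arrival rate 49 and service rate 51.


rho = 49/51; L = rho/(1-rho) = 24.5

24.5


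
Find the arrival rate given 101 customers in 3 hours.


lambda = total arrivals / time = 101 / 3 = 33.67 per hour

33.67 per hour


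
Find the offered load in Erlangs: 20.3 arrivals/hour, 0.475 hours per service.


Offered load a = lambda * E[S] = 20.3 * 0.475 = 9.64 Erlangs

9.64 Erlangs


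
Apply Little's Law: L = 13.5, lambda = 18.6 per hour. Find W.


W = L / lambda = 13.5 / 18.6 = 0.7258 hours

0.7258 hours


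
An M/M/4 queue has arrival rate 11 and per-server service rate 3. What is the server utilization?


rho = lambda/(c*mu) = 11/(4*3) = 0.9167

0.9167


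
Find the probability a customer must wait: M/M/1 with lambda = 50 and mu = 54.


P(wait) = rho = lambda/mu = 50/54 = 0.9259

0.9259


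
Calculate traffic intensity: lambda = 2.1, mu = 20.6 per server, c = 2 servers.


rho = lambda / (c * mu) = 2.1 / (2 * 20.6) = 0.051

0.051


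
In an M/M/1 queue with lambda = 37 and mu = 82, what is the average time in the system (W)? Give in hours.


W = 1/(mu - lambda) = 1/(82 - 37) = 0.0222 hours

0.0222 hours


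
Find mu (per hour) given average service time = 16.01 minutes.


mu = 60 / avg_service_time = 60 / 16.01 = 3.75 per hour

3.75 per hour


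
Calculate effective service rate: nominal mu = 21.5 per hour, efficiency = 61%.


Effective rate = mu * efficiency = 21.5 * 0.61 = 13.12 per hour

13.12 per hour


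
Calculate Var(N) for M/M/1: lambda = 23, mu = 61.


rho = 23/61; Var(N) = rho/(1-rho)^2 = 0.97

0.97


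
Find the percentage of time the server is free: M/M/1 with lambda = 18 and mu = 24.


Idle fraction = (1 - rho) * 100 = (1 - 18/24) * 100 = 25.0%

25.0%


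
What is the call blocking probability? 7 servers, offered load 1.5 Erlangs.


B(N,A) = (A^N/N!) / sum(A^k/k!, k=0..N) with N=7, A=1.5 = 0.0008

0.0008


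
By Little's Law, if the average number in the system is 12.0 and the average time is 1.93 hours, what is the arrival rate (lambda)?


lambda = L / W = 12.0 / 1.93 = 6.22 per hour

6.22 per hour


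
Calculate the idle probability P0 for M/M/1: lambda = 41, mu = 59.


P0 = 1 - rho = 1 - 41/59 = 0.3051

0.3051


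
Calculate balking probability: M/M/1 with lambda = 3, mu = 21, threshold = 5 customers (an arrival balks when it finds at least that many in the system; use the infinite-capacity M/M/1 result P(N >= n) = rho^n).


P(N >= 5) = rho^5 = (3/21)^5 = 0.0001

0.0001


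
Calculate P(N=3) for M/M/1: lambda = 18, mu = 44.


rho = 18/44; P(n) = (1-rho)*rho^n = (1-18/44)*(18/44)^3 = 0.0405

0.0405


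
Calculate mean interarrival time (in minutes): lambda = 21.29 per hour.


Mean interarrival time = 60/lambda = 60/21.29 = 2.82 minutes

2.82 minutes


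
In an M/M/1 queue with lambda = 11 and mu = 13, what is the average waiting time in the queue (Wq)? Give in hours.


rho = 11/13; Wq = rho/(mu - lambda) = 0.4231 hours

0.4231 hours


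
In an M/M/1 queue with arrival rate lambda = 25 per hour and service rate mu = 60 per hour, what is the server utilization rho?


rho = lambda/mu = 25/60 = 0.4167

0.4167


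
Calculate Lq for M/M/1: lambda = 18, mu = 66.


rho = 18/66; Lq = rho^2/(1-rho) = 0.1

0.1


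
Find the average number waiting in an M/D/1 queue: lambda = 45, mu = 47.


M/D/1: Lq = rho^2 / (2*(1-rho)) where rho = 45/47; Lq = 10.77

10.77


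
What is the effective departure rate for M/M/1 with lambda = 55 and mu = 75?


For a stable queue (lambda < mu), throughput = lambda = 55 per hour

55 per hour


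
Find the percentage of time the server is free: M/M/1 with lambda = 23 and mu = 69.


Idle fraction = (1 - rho) * 100 = (1 - 23/69) * 100 = 66.7%

66.7%


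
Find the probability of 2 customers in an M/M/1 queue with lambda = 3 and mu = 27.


rho = 3/27; P(n) = (1-rho)*rho^n = (1-3/27)*(3/27)^2 = 0.011

0.011


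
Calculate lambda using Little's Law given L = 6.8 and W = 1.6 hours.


lambda = L / W = 6.8 / 1.6 = 4.25 per hour

4.25 per hour


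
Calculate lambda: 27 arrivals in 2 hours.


lambda = total arrivals / time = 27 / 2 = 13.5 per hour

13.5 per hour


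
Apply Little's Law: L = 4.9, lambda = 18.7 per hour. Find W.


W = L / lambda = 4.9 / 18.7 = 0.262 hours

0.262 hours


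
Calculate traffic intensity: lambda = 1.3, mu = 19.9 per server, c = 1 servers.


rho = lambda / (c * mu) = 1.3 / (1 * 19.9) = 0.0653

0.0653


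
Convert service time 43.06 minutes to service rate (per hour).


mu = 60 / avg_service_time = 60 / 43.06 = 1.39 per hour

1.39 per hour


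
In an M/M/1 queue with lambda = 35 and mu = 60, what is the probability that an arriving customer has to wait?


P(wait) = rho = lambda/mu = 35/60 = 0.5833

0.5833


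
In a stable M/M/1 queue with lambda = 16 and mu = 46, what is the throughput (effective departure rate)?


For a stable queue (lambda < mu), throughput = lambda = 16 per hour

16 per hour


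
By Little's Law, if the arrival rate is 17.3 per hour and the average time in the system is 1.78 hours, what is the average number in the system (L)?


L = lambda * W = 17.3 * 1.78 = 30.79

30.79


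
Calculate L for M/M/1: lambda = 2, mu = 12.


rho = 2/12; L = rho/(1-rho) = 0.2

0.2


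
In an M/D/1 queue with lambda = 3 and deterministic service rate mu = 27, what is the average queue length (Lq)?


M/D/1: Lq = rho^2 / (2*(1-rho)) where rho = 3/27; Lq = 0.01

0.01


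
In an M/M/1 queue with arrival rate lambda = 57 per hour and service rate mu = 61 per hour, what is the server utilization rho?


rho = lambda/mu = 57/61 = 0.9344

0.9344


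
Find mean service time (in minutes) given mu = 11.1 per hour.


Mean service time = 60/mu = 60/11.1 = 5.41 minutes

5.41 minutes


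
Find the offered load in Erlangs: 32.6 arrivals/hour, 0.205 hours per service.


Offered load a = lambda * E[S] = 32.6 * 0.205 = 6.68 Erlangs

6.68 Erlangs


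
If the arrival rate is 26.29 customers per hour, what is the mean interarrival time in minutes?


Mean interarrival time = 60/lambda = 60/26.29 = 2.28 minutes

2.28 minutes


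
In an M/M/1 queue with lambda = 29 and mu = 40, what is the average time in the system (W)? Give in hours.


W = 1/(mu - lambda) = 1/(40 - 29) = 0.0909 hours

0.0909 hours


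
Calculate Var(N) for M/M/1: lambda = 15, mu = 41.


rho = 15/41; Var(N) = rho/(1-rho)^2 = 0.91

0.91


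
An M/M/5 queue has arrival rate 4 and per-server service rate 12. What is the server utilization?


rho = lambda/(c*mu) = 4/(5*12) = 0.0667

0.0667


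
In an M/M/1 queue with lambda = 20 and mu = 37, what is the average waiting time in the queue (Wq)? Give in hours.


rho = 20/37; Wq = rho/(mu - lambda) = 0.0318 hours

0.0318 hours


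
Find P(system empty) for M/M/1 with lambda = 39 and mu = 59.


P0 = 1 - rho = 1 - 39/59 = 0.339

0.339


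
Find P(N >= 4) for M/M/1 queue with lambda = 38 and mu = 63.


P(N >= 4) = rho^4 = (38/63)^4 = 0.1324

0.1324


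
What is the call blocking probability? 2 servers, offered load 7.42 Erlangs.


B(N,A) = (A^N/N!) / sum(A^k/k!, k=0..N) with N=2, A=7.42 = 0.7658

0.7658


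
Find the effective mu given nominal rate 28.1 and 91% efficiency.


Effective rate = mu * efficiency = 28.1 * 0.91 = 25.57 per hour

25.57 per hour


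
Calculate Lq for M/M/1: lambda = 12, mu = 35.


rho = 12/35; Lq = rho^2/(1-rho) = 0.18

0.18


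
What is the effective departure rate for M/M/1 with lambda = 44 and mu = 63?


For a stable queue (lambda < mu), throughput = lambda = 44 per hour

44 per hour


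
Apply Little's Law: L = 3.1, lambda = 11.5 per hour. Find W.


W = L / lambda = 3.1 / 11.5 = 0.2696 hours

0.2696 hours


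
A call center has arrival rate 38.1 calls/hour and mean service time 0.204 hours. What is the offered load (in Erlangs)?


Offered load a = lambda * E[S] = 38.1 * 0.204 = 7.77 Erlangs

7.77 Erlangs


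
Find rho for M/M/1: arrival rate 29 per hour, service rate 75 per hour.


rho = lambda/mu = 29/75 = 0.3867

0.3867


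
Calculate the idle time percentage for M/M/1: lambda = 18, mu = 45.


Idle fraction = (1 - rho) * 100 = (1 - 18/45) * 100 = 60.0%

60.0%


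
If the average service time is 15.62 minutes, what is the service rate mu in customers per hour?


mu = 60 / avg_service_time = 60 / 15.62 = 3.84 per hour

3.84 per hour


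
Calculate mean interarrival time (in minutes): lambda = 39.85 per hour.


Mean interarrival time = 60/lambda = 60/39.85 = 1.51 minutes

1.51 minutes


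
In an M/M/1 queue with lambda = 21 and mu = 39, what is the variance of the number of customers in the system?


rho = 21/39; Var(N) = rho/(1-rho)^2 = 2.53

2.53


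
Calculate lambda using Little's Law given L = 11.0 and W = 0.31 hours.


lambda = L / W = 11.0 / 0.31 = 35.48 per hour

35.48 per hour


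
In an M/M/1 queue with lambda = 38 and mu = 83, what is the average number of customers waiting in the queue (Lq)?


rho = 38/83; Lq = rho^2/(1-rho) = 0.39

0.39


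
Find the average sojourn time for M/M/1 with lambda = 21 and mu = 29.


W = 1/(mu - lambda) = 1/(29 - 21) = 0.125 hours

0.125 hours


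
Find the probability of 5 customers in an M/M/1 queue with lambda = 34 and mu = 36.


rho = 34/36; P(n) = (1-rho)*rho^n = (1-34/36)*(34/36)^5 = 0.0417

0.0417


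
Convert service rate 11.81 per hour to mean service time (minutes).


Mean service time = 60/mu = 60/11.81 = 5.08 minutes

5.08 minutes


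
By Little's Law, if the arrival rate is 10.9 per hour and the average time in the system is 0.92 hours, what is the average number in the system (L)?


L = lambda * W = 10.9 * 0.92 = 10.03

10.03


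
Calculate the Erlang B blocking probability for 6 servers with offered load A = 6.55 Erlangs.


B(N,A) = (A^N/N!) / sum(A^k/k!, k=0..N) with N=6, A=6.55 = 0.3024

0.3024


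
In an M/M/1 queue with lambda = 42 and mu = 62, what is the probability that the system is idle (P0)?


P0 = 1 - rho = 1 - 42/62 = 0.3226

0.3226


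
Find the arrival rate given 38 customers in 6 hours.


lambda = total arrivals / time = 38 / 6 = 6.33 per hour

6.33 per hour


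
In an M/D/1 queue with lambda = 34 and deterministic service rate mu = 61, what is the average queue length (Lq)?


M/D/1: Lq = rho^2 / (2*(1-rho)) where rho = 34/61; Lq = 0.35

0.35


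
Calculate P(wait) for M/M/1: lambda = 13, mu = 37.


P(wait) = rho = lambda/mu = 13/37 = 0.3514

0.3514


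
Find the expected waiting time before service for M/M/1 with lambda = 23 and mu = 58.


rho = 23/58; Wq = rho/(mu - lambda) = 0.0113 hours

0.0113 hours


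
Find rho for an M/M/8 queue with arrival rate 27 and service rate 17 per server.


rho = lambda/(c*mu) = 27/(8*17) = 0.1985

0.1985


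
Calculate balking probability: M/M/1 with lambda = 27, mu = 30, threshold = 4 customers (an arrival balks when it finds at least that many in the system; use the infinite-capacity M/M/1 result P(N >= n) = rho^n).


P(N >= 4) = rho^4 = (27/30)^4 = 0.6561

0.6561


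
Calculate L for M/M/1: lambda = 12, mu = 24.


rho = 12/24; L = rho/(1-rho) = 1.0

1.0


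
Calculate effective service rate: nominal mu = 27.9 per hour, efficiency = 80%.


Effective rate = mu * efficiency = 27.9 * 0.8 = 22.32 per hour

22.32 per hour


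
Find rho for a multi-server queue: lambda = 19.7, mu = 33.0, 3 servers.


rho = lambda / (c * mu) = 19.7 / (3 * 33.0) = 0.199

0.199


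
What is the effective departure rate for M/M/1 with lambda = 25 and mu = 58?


For a stable queue (lambda < mu), throughput = lambda = 25 per hour

25 per hour


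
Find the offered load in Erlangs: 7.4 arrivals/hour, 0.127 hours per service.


Offered load a = lambda * E[S] = 7.4 * 0.127 = 0.94 Erlangs

0.94 Erlangs


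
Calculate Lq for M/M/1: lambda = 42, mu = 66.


rho = 42/66; Lq = rho^2/(1-rho) = 1.11

1.11


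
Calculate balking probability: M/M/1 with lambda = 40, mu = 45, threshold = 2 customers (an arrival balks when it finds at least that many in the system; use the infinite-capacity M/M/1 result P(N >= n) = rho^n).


P(N >= 2) = rho^2 = (40/45)^2 = 0.7901

0.7901


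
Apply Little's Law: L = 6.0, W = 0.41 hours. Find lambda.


lambda = L / W = 6.0 / 0.41 = 14.63 per hour

14.63 per hour


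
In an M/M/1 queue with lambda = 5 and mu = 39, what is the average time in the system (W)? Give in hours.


W = 1/(mu - lambda) = 1/(39 - 5) = 0.0294 hours

0.0294 hours


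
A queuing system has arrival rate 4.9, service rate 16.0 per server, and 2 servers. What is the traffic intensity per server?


rho = lambda / (c * mu) = 4.9 / (2 * 16.0) = 0.1531

0.1531


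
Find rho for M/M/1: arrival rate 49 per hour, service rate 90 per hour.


rho = lambda/mu = 49/90 = 0.5444

0.5444


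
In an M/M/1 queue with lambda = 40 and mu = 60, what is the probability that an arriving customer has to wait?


P(wait) = rho = lambda/mu = 40/60 = 0.6667

0.6667


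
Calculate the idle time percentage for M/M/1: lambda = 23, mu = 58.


Idle fraction = (1 - rho) * 100 = (1 - 23/58) * 100 = 60.3%

60.3%


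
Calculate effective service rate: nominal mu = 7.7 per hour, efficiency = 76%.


Effective rate = mu * efficiency = 7.7 * 0.76 = 5.85 per hour

5.85 per hour


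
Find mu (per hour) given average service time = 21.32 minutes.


mu = 60 / avg_service_time = 60 / 21.32 = 2.81 per hour

2.81 per hour


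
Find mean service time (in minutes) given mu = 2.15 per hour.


Mean service time = 60/mu = 60/2.15 = 27.91 minutes

27.91 minutes


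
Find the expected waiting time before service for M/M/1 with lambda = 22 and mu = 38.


rho = 22/38; Wq = rho/(mu - lambda) = 0.0362 hours

0.0362 hours


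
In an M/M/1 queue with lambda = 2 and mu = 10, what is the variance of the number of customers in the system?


rho = 2/10; Var(N) = rho/(1-rho)^2 = 0.31

0.31


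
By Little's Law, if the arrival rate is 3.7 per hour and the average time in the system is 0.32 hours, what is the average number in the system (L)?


L = lambda * W = 3.7 * 0.32 = 1.18

1.18


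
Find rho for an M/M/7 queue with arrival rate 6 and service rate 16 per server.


rho = lambda/(c*mu) = 6/(7*16) = 0.0536

0.0536


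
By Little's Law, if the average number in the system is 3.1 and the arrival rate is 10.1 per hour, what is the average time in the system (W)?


W = L / lambda = 3.1 / 10.1 = 0.3069 hours

0.3069 hours


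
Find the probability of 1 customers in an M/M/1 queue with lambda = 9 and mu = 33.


rho = 9/33; P(n) = (1-rho)*rho^n = (1-9/33)*(9/33)^1 = 0.1983

0.1983


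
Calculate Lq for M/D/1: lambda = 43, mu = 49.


M/D/1: Lq = rho^2 / (2*(1-rho)) where rho = 43/49; Lq = 3.14

3.14


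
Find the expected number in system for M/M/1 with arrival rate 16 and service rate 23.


rho = 16/23; L = rho/(1-rho) = 2.29

2.29


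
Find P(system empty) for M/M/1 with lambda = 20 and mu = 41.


P0 = 1 - rho = 1 - 20/41 = 0.5122

0.5122


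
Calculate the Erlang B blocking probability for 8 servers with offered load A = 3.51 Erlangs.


B(N,A) = (A^N/N!) / sum(A^k/k!, k=0..N) with N=8, A=3.51 = 0.0173

0.0173


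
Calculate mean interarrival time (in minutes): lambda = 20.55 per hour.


Mean interarrival time = 60/lambda = 60/20.55 = 2.92 minutes

2.92 minutes


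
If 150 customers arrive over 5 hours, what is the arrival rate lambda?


lambda = total arrivals / time = 150 / 5 = 30.0 per hour

30.0 per hour


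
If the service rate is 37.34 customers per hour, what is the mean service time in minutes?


Mean service time = 60/mu = 60/37.34 = 1.61 minutes

1.61 minutes


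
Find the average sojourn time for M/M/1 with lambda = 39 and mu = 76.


W = 1/(mu - lambda) = 1/(76 - 39) = 0.027 hours

0.027 hours


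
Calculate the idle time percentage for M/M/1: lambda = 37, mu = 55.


Idle fraction = (1 - rho) * 100 = (1 - 37/55) * 100 = 32.7%

32.7%


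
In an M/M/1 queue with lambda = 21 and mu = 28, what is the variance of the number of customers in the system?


rho = 21/28; Var(N) = rho/(1-rho)^2 = 12.0

12.0


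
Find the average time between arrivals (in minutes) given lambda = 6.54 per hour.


Mean interarrival time = 60/lambda = 60/6.54 = 9.17 minutes

9.17 minutes


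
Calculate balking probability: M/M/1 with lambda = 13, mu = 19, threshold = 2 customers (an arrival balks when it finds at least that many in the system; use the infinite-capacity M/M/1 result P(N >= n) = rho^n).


P(N >= 2) = rho^2 = (13/19)^2 = 0.4681

0.4681


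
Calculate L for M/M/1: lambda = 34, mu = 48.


rho = 34/48; L = rho/(1-rho) = 2.43

2.43


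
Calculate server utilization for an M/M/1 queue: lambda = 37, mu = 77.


rho = lambda/mu = 37/77 = 0.4805

0.4805


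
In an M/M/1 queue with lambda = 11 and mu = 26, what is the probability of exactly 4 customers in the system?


rho = 11/26; P(n) = (1-rho)*rho^n = (1-11/26)*(11/26)^4 = 0.0185

0.0185


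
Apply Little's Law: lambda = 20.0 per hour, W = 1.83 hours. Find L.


L = lambda * W = 20.0 * 1.83 = 36.6

36.6


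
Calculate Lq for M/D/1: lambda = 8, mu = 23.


M/D/1: Lq = rho^2 / (2*(1-rho)) where rho = 8/23; Lq = 0.09

0.09


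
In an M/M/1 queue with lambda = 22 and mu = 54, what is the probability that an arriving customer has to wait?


P(wait) = rho = lambda/mu = 22/54 = 0.4074

0.4074


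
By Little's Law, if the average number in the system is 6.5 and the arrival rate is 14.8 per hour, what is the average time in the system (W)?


W = L / lambda = 6.5 / 14.8 = 0.4392 hours

0.4392 hours


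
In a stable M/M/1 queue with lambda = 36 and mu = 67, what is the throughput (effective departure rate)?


For a stable queue (lambda < mu), throughput = lambda = 36 per hour

36 per hour


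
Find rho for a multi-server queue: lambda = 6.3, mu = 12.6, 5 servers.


rho = lambda / (c * mu) = 6.3 / (5 * 12.6) = 0.1

0.1


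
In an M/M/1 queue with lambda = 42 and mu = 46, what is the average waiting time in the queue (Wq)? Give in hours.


rho = 42/46; Wq = rho/(mu - lambda) = 0.2283 hours

0.2283 hours


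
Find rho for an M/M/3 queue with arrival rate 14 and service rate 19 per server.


rho = lambda/(c*mu) = 14/(3*19) = 0.2456

0.2456


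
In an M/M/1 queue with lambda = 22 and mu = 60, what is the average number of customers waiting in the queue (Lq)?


rho = 22/60; Lq = rho^2/(1-rho) = 0.21

0.21


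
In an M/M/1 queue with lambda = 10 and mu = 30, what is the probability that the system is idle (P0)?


P0 = 1 - rho = 1 - 10/30 = 0.6667

0.6667


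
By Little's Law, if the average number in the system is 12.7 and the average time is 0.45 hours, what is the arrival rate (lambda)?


lambda = L / W = 12.7 / 0.45 = 28.22 per hour

28.22 per hour


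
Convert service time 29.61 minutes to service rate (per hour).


mu = 60 / avg_service_time = 60 / 29.61 = 2.03 per hour

2.03 per hour


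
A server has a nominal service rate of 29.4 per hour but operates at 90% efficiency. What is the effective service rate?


Effective rate = mu * efficiency = 29.4 * 0.9 = 26.46 per hour

26.46 per hour


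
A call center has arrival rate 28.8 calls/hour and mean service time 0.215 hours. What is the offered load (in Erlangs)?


Offered load a = lambda * E[S] = 28.8 * 0.215 = 6.19 Erlangs

6.19 Erlangs


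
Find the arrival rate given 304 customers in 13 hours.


lambda = total arrivals / time = 304 / 13 = 23.38 per hour

23.38 per hour


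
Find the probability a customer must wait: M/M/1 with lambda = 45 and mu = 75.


P(wait) = rho = lambda/mu = 45/75 = 0.6

0.6


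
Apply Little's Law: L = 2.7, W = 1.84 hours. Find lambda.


lambda = L / W = 2.7 / 1.84 = 1.47 per hour

1.47 per hour


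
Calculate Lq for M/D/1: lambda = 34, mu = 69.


M/D/1: Lq = rho^2 / (2*(1-rho)) where rho = 34/69; Lq = 0.24

0.24


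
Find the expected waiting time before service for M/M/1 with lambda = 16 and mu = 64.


rho = 16/64; Wq = rho/(mu - lambda) = 0.0052 hours

0.0052 hours


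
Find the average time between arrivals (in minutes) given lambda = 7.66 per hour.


Mean interarrival time = 60/lambda = 60/7.66 = 7.83 minutes

7.83 minutes


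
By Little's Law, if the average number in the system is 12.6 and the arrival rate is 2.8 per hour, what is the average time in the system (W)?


W = L / lambda = 12.6 / 2.8 = 4.5 hours

4.5 hours


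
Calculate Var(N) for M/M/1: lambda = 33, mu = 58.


rho = 33/58; Var(N) = rho/(1-rho)^2 = 3.06

3.06


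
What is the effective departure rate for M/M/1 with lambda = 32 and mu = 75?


For a stable queue (lambda < mu), throughput = lambda = 32 per hour

32 per hour


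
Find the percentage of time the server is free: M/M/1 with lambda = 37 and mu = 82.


Idle fraction = (1 - rho) * 100 = (1 - 37/82) * 100 = 54.9%

54.9%


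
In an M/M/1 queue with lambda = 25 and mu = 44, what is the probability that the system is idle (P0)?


P0 = 1 - rho = 1 - 25/44 = 0.4318

0.4318


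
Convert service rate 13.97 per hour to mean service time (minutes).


Mean service time = 60/mu = 60/13.97 = 4.29 minutes

4.29 minutes


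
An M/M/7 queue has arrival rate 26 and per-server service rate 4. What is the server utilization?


rho = lambda/(c*mu) = 26/(7*4) = 0.9286

0.9286


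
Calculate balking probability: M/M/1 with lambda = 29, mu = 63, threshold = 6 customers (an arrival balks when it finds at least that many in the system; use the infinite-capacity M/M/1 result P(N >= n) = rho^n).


P(N >= 6) = rho^6 = (29/63)^6 = 0.0095

0.0095


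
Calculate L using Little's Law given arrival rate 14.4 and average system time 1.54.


L = lambda * W = 14.4 * 1.54 = 22.18

22.18


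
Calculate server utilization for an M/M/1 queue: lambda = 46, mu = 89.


rho = lambda/mu = 46/89 = 0.5169

0.5169


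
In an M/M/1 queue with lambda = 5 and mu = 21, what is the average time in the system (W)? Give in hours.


W = 1/(mu - lambda) = 1/(21 - 5) = 0.0625 hours

0.0625 hours


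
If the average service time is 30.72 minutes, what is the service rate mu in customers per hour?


mu = 60 / avg_service_time = 60 / 30.72 = 1.95 per hour

1.95 per hour


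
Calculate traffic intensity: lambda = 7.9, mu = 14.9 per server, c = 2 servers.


rho = lambda / (c * mu) = 7.9 / (2 * 14.9) = 0.2651

0.2651


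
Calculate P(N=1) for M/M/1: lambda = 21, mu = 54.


rho = 21/54; P(n) = (1-rho)*rho^n = (1-21/54)*(21/54)^1 = 0.2377

0.2377


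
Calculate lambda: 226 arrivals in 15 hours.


lambda = total arrivals / time = 226 / 15 = 15.07 per hour

15.07 per hour


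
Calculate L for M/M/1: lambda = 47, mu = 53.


rho = 47/53; L = rho/(1-rho) = 7.83

7.83


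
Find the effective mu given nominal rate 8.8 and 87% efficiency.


Effective rate = mu * efficiency = 8.8 * 0.87 = 7.66 per hour

7.66 per hour


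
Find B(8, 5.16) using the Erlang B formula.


B(N,A) = (A^N/N!) / sum(A^k/k!, k=0..N) with N=8, A=5.16 = 0.0777

0.0777


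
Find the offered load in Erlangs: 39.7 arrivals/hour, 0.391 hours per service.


Offered load a = lambda * E[S] = 39.7 * 0.391 = 15.52 Erlangs

15.52 Erlangs


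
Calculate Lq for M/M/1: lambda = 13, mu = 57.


rho = 13/57; Lq = rho^2/(1-rho) = 0.07

0.07


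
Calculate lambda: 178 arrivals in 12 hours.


lambda = total arrivals / time = 178 / 12 = 14.83 per hour

14.83 per hour


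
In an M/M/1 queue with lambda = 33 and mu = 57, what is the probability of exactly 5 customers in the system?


rho = 33/57; P(n) = (1-rho)*rho^n = (1-33/57)*(33/57)^5 = 0.0274

0.0274


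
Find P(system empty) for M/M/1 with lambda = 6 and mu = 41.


P0 = 1 - rho = 1 - 6/41 = 0.8537

0.8537


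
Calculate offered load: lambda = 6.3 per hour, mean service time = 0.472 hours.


Offered load a = lambda * E[S] = 6.3 * 0.472 = 2.97 Erlangs

2.97 Erlangs


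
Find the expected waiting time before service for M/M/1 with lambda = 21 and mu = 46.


rho = 21/46; Wq = rho/(mu - lambda) = 0.0183 hours

0.0183 hours


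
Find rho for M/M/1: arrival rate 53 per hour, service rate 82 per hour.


rho = lambda/mu = 53/82 = 0.6463

0.6463


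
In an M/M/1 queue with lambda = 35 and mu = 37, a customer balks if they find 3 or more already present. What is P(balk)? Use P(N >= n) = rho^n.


P(N >= 3) = rho^3 = (35/37)^3 = 0.8464

0.8464


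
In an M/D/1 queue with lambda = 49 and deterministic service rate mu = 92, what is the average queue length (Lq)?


M/D/1: Lq = rho^2 / (2*(1-rho)) where rho = 49/92; Lq = 0.3

0.3


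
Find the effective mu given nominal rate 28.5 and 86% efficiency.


Effective rate = mu * efficiency = 28.5 * 0.86 = 24.51 per hour

24.51 per hour


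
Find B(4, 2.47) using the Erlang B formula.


B(N,A) = (A^N/N!) / sum(A^k/k!, k=0..N) with N=4, A=2.47 = 0.1465

0.1465


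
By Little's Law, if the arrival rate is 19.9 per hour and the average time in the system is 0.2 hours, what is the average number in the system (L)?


L = lambda * W = 19.9 * 0.2 = 3.98

3.98


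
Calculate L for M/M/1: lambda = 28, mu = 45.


rho = 28/45; L = rho/(1-rho) = 1.65

1.65


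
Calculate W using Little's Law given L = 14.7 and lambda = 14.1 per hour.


W = L / lambda = 14.7 / 14.1 = 1.0426 hours

1.0426 hours


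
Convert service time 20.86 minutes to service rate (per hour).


mu = 60 / avg_service_time = 60 / 20.86 = 2.88 per hour

2.88 per hour


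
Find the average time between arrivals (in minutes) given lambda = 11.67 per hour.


Mean interarrival time = 60/lambda = 60/11.67 = 5.14 minutes

5.14 minutes


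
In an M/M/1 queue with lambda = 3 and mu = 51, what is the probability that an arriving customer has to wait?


P(wait) = rho = lambda/mu = 3/51 = 0.0588

0.0588


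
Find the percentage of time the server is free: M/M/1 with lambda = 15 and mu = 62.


Idle fraction = (1 - rho) * 100 = (1 - 15/62) * 100 = 75.8%

75.8%


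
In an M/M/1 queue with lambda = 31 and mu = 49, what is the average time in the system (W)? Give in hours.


W = 1/(mu - lambda) = 1/(49 - 31) = 0.0556 hours

0.0556 hours


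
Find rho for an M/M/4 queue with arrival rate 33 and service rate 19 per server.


rho = lambda/(c*mu) = 33/(4*19) = 0.4342

0.4342


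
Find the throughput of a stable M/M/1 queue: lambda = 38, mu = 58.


For a stable queue (lambda < mu), throughput = lambda = 38 per hour

38 per hour


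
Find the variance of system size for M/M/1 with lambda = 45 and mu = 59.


rho = 45/59; Var(N) = rho/(1-rho)^2 = 13.55

13.55


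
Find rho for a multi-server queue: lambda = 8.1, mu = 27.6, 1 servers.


rho = lambda / (c * mu) = 8.1 / (1 * 27.6) = 0.2935

0.2935


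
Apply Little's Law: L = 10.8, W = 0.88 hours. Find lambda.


lambda = L / W = 10.8 / 0.88 = 12.27 per hour

12.27 per hour
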